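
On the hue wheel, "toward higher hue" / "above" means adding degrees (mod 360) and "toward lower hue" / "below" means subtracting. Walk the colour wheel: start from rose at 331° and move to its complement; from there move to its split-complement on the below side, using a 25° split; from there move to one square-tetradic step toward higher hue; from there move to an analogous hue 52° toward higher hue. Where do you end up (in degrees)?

88°

331 + 180 = 511 → 511 − 360 = 151°   (complement)
151 + 155 = 306°   (split-comp 25° ↓)
306 + 90 = 396 → 396 − 360 = 36°   (square ↑)
36 + 52 = 88°   (analog 52° ↑)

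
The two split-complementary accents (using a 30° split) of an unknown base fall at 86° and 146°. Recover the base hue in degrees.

The accents sit 30° either side of the complement, so the complement is their short-arc midpoint on the wheel.
Short-arc midpoint of 86° and 146°: 116°.
Base is 180° from the complement: 116 − 180 = -64 → -64 + 360 = 296°

296°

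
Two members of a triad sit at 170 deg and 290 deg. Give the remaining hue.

50°

A triad spaces three hues 120° apart.
The full set is {50°, 170°, 290°}.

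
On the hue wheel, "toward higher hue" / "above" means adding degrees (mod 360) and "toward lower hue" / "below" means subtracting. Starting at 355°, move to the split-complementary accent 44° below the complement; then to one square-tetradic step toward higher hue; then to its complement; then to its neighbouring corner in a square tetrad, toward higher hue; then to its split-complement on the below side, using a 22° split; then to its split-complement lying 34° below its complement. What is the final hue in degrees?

355 + 136 = 491 → 491 − 360 = 131°   (split-comp 44° ↓)
131 + 90 = 221°   (square ↑)
221 + 180 = 401 → 401 − 360 = 41°   (complement)
41 + 90 = 131°   (square ↑)
131 + 158 = 289°   (split-comp 22° ↓)
289 + 146 = 435 → 435 − 360 = 75°   (split-comp 34° ↓)

75°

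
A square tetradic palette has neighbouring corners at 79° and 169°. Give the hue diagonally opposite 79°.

A square tetradic scheme places four hues 90° apart; opposite corners are 180° apart.
79 + 180 = 259°

259°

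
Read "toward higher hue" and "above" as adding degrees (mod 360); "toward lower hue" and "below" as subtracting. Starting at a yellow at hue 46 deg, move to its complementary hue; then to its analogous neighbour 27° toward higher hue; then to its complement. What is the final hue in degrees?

46 + 180 = 226°   (complement)
226 + 27 = 253°   (analog 27° ↑)
253 + 180 = 433 → 433 − 360 = 73°   (complement)

73°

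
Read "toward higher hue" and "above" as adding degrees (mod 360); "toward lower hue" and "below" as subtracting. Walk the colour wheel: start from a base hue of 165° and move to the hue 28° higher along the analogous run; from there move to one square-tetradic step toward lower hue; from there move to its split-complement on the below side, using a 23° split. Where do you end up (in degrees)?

260°

165 + 28 = 193°   (analog 28° ↑)
193 − 90 = 103°   (square ↓)
103 + 157 = 260°   (split-comp 23° ↓)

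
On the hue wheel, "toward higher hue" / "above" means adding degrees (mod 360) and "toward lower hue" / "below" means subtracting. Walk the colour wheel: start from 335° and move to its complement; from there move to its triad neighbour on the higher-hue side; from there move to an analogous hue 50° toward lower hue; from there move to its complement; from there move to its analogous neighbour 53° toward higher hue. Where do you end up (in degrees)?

+180° (complement): 335 + 180 = 515 → 515 − 360 = 155°
+120° (triadic ↑): 155 + 120 = 275°
−50° (analog 50° ↓): 275 − 50 = 225°
+180° (complement): 225 + 180 = 405 → 405 − 360 = 45°
+53° (analog 53° ↑): 45 + 53 = 98°

98°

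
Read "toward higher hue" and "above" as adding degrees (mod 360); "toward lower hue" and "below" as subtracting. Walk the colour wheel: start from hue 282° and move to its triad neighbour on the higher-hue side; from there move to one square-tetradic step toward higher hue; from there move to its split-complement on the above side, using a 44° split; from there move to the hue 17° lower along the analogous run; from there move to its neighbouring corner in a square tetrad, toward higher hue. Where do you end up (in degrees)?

69°

282 + 120 = 402 → 402 − 360 = 42°   (triadic ↑)
42 + 90 = 132°   (square ↑)
132 + 224 = 356°   (split-comp 44° ↑)
356 − 17 = 339°   (analog 17° ↓)
339 + 90 = 429 → 429 − 360 = 69°   (square ↑)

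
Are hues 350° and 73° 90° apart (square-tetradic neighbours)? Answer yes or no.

no

Angular distance: |350 − 73| = 277; shorter arc = 360 − 277 = 83°.
90° apart (square-tetradic neighbours) requires 90°.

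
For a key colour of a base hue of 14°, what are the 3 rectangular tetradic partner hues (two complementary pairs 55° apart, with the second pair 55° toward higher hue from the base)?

A rectangular tetradic uses two complementary pairs 55° apart: offsets 0°, 55°, 180°, 235°.
14 + 55 = 69°
14 + 180 = 194°
14 + 235 = 249°

69°, 194°, and 249°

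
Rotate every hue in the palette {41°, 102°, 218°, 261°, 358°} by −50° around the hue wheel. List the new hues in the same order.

351°, 52°, 168°, 211°, 308°

41 − 50 = -9 → -9 + 360 = 351°
102 − 50 = 52°
218 − 50 = 168°
261 − 50 = 211°
358 − 50 = 308°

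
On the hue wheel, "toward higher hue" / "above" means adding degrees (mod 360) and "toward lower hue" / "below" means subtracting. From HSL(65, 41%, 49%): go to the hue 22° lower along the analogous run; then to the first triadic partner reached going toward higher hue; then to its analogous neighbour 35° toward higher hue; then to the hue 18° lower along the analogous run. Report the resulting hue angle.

−22° (analog 22° ↓): 65 − 22 = 43°
+120° (triadic ↑): 43 + 120 = 163°
+35° (analog 35° ↑): 163 + 35 = 198°
−18° (analog 18° ↓): 198 − 18 = 180°

180°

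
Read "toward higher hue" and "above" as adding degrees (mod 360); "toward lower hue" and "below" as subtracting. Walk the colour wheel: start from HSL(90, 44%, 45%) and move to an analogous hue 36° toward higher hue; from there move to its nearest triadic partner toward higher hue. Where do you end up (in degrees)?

246°

analog 36° ↑ +36°: 90 + 36 = 126°
triadic ↑ +120°: 126 + 120 = 246°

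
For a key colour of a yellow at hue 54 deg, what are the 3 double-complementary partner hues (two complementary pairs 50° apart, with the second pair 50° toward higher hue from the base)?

A rectangular tetradic uses two complementary pairs 50° apart: offsets 0°, 50°, 180°, 230°.
54 + 50 = 104°
54 + 180 = 234°
54 + 230 = 284°

104°, 234°, 284°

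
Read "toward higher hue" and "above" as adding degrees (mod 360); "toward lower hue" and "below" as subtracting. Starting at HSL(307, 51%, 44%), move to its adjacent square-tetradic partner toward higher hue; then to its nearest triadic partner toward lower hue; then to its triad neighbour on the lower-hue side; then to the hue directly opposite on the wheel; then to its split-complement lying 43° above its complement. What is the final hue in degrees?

200°

307 + 90 = 397 → 397 − 360 = 37°   (square ↑)
37 − 120 = -83 → -83 + 360 = 277°   (triadic ↓)
277 − 120 = 157°   (triadic ↓)
157 + 180 = 337°   (complement)
337 + 223 = 560 → 560 − 360 = 200°   (split-comp 43° ↑)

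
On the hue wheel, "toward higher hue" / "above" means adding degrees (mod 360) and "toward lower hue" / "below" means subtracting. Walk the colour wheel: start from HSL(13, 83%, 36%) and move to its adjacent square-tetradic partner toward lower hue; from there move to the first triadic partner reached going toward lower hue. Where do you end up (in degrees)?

163°

13 − 90 = -77 → -77 + 360 = 283°   (square ↓)
283 − 120 = 163°   (triadic ↓)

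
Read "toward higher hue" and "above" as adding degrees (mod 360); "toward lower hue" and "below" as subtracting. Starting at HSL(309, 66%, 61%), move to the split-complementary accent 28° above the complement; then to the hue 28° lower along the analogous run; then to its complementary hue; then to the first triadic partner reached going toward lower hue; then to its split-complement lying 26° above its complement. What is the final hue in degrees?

35°

+208° (split-comp 28° ↑): 309 + 208 = 517 → 517 − 360 = 157°
−28° (analog 28° ↓): 157 − 28 = 129°
+180° (complement): 129 + 180 = 309°
−120° (triadic ↓): 309 − 120 = 189°
+206° (split-comp 26° ↑): 189 + 206 = 395 → 395 − 360 = 35°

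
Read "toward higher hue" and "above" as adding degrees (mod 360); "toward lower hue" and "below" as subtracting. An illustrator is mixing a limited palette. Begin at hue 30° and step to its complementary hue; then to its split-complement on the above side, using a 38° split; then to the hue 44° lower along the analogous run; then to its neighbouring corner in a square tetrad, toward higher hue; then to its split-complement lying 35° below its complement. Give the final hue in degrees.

complement +180°: 30 + 180 = 210°
split-comp 38° ↑ +218°: 210 + 218 = 428 → 428 − 360 = 68°
analog 44° ↓ −44°: 68 − 44 = 24°
square ↑ +90°: 24 + 90 = 114°
split-comp 35° ↓ +145°: 114 + 145 = 259°

259°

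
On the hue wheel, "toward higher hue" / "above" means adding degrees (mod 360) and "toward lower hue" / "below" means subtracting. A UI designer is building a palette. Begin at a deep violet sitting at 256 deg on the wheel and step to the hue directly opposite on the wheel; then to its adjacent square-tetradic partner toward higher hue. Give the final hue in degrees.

166°

complement +180°: 256 + 180 = 436 → 436 − 360 = 76°
square ↑ +90°: 76 + 90 = 166°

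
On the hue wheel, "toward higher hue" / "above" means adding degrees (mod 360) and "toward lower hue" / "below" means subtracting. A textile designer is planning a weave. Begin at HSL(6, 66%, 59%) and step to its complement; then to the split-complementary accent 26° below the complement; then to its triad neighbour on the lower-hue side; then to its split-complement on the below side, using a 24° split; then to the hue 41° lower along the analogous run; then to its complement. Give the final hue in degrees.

155°

6 + 180 = 186°   (complement)
186 + 154 = 340°   (split-comp 26° ↓)
340 − 120 = 220°   (triadic ↓)
220 + 156 = 376 → 376 − 360 = 16°   (split-comp 24° ↓)
16 − 41 = -25 → -25 + 360 = 335°   (analog 41° ↓)
335 + 180 = 515 → 515 − 360 = 155°   (complement)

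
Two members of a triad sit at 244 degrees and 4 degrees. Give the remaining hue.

A triad spaces three hues 120° apart.
The full set is {4°, 124°, 244°}.

124°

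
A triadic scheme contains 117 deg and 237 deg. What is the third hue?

357°

A triad spaces three hues 120° apart.
The full set is {117°, 237°, 357°}.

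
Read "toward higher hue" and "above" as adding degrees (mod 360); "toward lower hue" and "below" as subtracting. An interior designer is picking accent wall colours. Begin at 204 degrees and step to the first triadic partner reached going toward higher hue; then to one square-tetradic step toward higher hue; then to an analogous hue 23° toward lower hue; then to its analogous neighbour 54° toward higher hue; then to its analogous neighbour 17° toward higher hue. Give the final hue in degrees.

102°

triadic ↑ +120°: 204 + 120 = 324°
square ↑ +90°: 324 + 90 = 414 → 414 − 360 = 54°
analog 23° ↓ −23°: 54 − 23 = 31°
analog 54° ↑ +54°: 31 + 54 = 85°
analog 17° ↑ +17°: 85 + 17 = 102°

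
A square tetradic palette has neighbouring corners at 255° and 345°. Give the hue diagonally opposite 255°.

A square tetradic scheme places four hues 90° apart; opposite corners are 180° apart.
255 + 180 = 435 → 435 − 360 = 75°

75°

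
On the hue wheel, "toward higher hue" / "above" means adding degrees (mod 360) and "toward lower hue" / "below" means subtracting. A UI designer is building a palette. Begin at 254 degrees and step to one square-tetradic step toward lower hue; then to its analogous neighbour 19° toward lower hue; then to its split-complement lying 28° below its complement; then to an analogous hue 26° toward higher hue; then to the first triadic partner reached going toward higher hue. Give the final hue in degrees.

83°

254 − 90 = 164°   (square ↓)
164 − 19 = 145°   (analog 19° ↓)
145 + 152 = 297°   (split-comp 28° ↓)
297 + 26 = 323°   (analog 26° ↑)
323 + 120 = 443 → 443 − 360 = 83°   (triadic ↑)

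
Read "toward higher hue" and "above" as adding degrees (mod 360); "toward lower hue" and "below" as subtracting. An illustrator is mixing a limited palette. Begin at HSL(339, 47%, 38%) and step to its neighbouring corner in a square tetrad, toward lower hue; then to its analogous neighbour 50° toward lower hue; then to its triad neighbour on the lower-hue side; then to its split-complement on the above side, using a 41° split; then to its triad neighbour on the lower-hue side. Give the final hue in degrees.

180°

−90° (square ↓): 339 − 90 = 249°
−50° (analog 50° ↓): 249 − 50 = 199°
−120° (triadic ↓): 199 − 120 = 79°
+221° (split-comp 41° ↑): 79 + 221 = 300°
−120° (triadic ↓): 300 − 120 = 180°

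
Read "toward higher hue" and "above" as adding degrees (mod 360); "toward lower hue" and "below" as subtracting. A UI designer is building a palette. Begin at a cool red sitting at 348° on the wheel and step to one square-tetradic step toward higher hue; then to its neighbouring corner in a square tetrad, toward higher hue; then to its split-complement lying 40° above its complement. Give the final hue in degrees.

28°

+90° (square ↑): 348 + 90 = 438 → 438 − 360 = 78°
+90° (square ↑): 78 + 90 = 168°
+220° (split-comp 40° ↑): 168 + 220 = 388 → 388 − 360 = 28°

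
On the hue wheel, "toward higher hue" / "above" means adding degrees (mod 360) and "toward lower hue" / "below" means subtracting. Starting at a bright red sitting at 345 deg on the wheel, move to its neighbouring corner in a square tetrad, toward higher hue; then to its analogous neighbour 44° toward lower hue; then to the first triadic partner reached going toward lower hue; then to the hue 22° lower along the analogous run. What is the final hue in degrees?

345 + 90 = 435 → 435 − 360 = 75°   (square ↑)
75 − 44 = 31°   (analog 44° ↓)
31 − 120 = -89 → -89 + 360 = 271°   (triadic ↓)
271 − 22 = 249°   (analog 22° ↓)

249°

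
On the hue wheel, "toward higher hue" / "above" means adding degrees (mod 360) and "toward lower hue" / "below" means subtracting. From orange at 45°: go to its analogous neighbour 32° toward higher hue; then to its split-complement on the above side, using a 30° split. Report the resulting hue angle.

analog 32° ↑ +32°: 45 + 32 = 77°
split-comp 30° ↑ +210°: 77 + 210 = 287°

287°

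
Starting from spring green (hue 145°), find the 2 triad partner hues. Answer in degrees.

265° and 25°

A triad places three hues 120° apart.
145 + 120 = 265°
145 + 240 = 385 → 385 − 360 = 25°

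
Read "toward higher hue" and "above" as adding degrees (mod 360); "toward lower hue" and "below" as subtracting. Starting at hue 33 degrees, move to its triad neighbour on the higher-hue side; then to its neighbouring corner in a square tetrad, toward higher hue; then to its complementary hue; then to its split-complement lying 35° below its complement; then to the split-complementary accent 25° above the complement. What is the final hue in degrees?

triadic ↑ +120°: 33 + 120 = 153°
square ↑ +90°: 153 + 90 = 243°
complement +180°: 243 + 180 = 423 → 423 − 360 = 63°
split-comp 35° ↓ +145°: 63 + 145 = 208°
split-comp 25° ↑ +205°: 208 + 205 = 413 → 413 − 360 = 53°

53°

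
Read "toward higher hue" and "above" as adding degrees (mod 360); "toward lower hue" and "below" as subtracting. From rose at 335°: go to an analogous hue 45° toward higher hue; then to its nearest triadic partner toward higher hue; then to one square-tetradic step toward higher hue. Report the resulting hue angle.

+45° (analog 45° ↑): 335 + 45 = 380 → 380 − 360 = 20°
+120° (triadic ↑): 20 + 120 = 140°
+90° (square ↑): 140 + 90 = 230°

230°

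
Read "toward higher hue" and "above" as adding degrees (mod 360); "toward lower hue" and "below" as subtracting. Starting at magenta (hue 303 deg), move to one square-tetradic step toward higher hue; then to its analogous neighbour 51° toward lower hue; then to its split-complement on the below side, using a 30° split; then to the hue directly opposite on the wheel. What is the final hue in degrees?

312°

+90° (square ↑): 303 + 90 = 393 → 393 − 360 = 33°
−51° (analog 51° ↓): 33 − 51 = -18 → -18 + 360 = 342°
+150° (split-comp 30° ↓): 342 + 150 = 492 → 492 − 360 = 132°
+180° (complement): 132 + 180 = 312°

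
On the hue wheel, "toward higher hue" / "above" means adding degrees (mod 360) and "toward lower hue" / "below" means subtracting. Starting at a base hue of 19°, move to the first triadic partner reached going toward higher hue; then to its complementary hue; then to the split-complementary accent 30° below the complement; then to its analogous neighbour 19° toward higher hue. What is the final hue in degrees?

128°

triadic ↑ +120°: 19 + 120 = 139°
complement +180°: 139 + 180 = 319°
split-comp 30° ↓ +150°: 319 + 150 = 469 → 469 − 360 = 109°
analog 19° ↑ +19°: 109 + 19 = 128°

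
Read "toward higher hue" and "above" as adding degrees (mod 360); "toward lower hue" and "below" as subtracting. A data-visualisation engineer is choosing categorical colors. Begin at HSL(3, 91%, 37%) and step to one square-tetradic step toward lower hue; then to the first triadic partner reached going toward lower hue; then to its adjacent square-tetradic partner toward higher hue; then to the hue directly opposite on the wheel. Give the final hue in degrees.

63°

−90° (square ↓): 3 − 90 = -87 → -87 + 360 = 273°
−120° (triadic ↓): 273 − 120 = 153°
+90° (square ↑): 153 + 90 = 243°
+180° (complement): 243 + 180 = 423 → 423 − 360 = 63°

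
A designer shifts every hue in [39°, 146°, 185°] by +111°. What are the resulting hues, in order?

150°, 257°, 296°

39 + 111 = 150°
146 + 111 = 257°
185 + 111 = 296°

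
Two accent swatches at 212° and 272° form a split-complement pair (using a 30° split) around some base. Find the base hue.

62°

The accents sit 30° either side of the complement, so the complement is their short-arc midpoint on the wheel.
Short-arc midpoint of 212° and 272°: 242°.
Base is 180° from the complement: 242 − 180 = 62°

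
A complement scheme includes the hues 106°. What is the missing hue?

The complement sits 180° across the wheel.
The full set through 106° is {106°, 286°}.
Given {106°}, the missing hue is 286°.

286°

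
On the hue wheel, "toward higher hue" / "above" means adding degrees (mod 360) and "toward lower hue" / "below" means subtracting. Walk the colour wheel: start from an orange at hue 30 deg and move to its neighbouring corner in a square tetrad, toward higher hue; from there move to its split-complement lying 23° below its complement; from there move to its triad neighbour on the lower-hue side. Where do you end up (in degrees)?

157°

square ↑ +90°: 30 + 90 = 120°
split-comp 23° ↓ +157°: 120 + 157 = 277°
triadic ↓ −120°: 277 − 120 = 157°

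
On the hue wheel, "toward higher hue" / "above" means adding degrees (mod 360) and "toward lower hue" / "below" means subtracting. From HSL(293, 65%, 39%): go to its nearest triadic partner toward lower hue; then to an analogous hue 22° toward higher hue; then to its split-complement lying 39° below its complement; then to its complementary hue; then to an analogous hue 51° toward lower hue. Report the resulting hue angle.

−120° (triadic ↓): 293 − 120 = 173°
+22° (analog 22° ↑): 173 + 22 = 195°
+141° (split-comp 39° ↓): 195 + 141 = 336°
+180° (complement): 336 + 180 = 516 → 516 − 360 = 156°
−51° (analog 51° ↓): 156 − 51 = 105°

105°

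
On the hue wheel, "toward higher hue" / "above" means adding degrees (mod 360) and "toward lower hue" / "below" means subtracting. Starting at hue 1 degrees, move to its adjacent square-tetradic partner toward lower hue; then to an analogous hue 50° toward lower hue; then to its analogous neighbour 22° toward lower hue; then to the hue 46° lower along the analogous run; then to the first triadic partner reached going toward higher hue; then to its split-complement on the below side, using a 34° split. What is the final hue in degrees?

59°

square ↓ −90°: 1 − 90 = -89 → -89 + 360 = 271°
analog 50° ↓ −50°: 271 − 50 = 221°
analog 22° ↓ −22°: 221 − 22 = 199°
analog 46° ↓ −46°: 199 − 46 = 153°
triadic ↑ +120°: 153 + 120 = 273°
split-comp 34° ↓ +146°: 273 + 146 = 419 → 419 − 360 = 59°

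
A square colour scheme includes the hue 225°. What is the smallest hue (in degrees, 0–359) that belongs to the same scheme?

A square tetradic scheme places four hues every 90°.
The full set through 225° is {45°, 135°, 225°, 315°}.

45°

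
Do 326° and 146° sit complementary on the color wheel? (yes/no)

Angular distance: |326 − 146| = 180 = 180°.
Complementary requires 180°.

yes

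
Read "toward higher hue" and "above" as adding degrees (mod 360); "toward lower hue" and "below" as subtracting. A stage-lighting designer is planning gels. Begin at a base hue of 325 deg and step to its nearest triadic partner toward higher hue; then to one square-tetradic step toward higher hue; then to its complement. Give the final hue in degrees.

355°

325 + 120 = 445 → 445 − 360 = 85°   (triadic ↑)
85 + 90 = 175°   (square ↑)
175 + 180 = 355°   (complement)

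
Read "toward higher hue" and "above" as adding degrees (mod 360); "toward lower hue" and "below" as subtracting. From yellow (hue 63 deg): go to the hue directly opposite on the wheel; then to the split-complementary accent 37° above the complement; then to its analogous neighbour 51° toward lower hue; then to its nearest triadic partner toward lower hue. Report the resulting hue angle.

289°

complement +180°: 63 + 180 = 243°
split-comp 37° ↑ +217°: 243 + 217 = 460 → 460 − 360 = 100°
analog 51° ↓ −51°: 100 − 51 = 49°
triadic ↓ −120°: 49 − 120 = -71 → -71 + 360 = 289°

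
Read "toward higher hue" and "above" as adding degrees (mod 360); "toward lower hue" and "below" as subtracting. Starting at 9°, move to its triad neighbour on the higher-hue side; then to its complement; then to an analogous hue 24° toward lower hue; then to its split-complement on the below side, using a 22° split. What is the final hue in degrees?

triadic ↑ +120°: 9 + 120 = 129°
complement +180°: 129 + 180 = 309°
analog 24° ↓ −24°: 309 − 24 = 285°
split-comp 22° ↓ +158°: 285 + 158 = 443 → 443 − 360 = 83°

83°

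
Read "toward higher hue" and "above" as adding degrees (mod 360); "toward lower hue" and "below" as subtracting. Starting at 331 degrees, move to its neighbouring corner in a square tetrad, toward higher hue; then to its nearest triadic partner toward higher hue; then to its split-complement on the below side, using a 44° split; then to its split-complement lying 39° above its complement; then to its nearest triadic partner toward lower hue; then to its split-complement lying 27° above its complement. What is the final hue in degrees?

+90° (square ↑): 331 + 90 = 421 → 421 − 360 = 61°
+120° (triadic ↑): 61 + 120 = 181°
+136° (split-comp 44° ↓): 181 + 136 = 317°
+219° (split-comp 39° ↑): 317 + 219 = 536 → 536 − 360 = 176°
−120° (triadic ↓): 176 − 120 = 56°
+207° (split-comp 27° ↑): 56 + 207 = 263°

263°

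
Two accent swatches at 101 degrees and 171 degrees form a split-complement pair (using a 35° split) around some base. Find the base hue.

The accents sit 35° either side of the complement, so the complement is their short-arc midpoint on the wheel.
Short-arc midpoint of 101° and 171°: 136°.
Base is 180° from the complement: 136 − 180 = -44 → -44 + 360 = 316°

316°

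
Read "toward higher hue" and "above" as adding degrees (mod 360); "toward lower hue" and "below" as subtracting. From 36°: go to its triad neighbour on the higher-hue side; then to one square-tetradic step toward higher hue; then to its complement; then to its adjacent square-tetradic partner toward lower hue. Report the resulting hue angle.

336°

triadic ↑ +120°: 36 + 120 = 156°
square ↑ +90°: 156 + 90 = 246°
complement +180°: 246 + 180 = 426 → 426 − 360 = 66°
square ↓ −90°: 66 − 90 = -24 → -24 + 360 = 336°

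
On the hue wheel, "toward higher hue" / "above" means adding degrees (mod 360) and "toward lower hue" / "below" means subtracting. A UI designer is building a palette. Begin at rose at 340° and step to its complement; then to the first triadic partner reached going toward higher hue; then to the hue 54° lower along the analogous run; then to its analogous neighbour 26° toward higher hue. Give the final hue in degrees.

complement +180°: 340 + 180 = 520 → 520 − 360 = 160°
triadic ↑ +120°: 160 + 120 = 280°
analog 54° ↓ −54°: 280 − 54 = 226°
analog 26° ↑ +26°: 226 + 26 = 252°

252°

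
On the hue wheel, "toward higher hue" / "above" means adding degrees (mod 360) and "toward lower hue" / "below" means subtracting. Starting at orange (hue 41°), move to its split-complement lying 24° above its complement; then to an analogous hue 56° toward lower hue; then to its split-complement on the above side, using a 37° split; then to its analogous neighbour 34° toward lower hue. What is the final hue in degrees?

12°

+204° (split-comp 24° ↑): 41 + 204 = 245°
−56° (analog 56° ↓): 245 − 56 = 189°
+217° (split-comp 37° ↑): 189 + 217 = 406 → 406 − 360 = 46°
−34° (analog 34° ↓): 46 − 34 = 12°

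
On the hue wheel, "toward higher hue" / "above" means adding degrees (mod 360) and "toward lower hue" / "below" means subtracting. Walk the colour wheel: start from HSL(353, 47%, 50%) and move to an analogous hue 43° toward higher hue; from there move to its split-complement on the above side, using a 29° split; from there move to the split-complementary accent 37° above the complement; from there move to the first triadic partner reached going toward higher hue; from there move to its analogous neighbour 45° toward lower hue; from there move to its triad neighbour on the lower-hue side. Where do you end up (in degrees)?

57°

analog 43° ↑ +43°: 353 + 43 = 396 → 396 − 360 = 36°
split-comp 29° ↑ +209°: 36 + 209 = 245°
split-comp 37° ↑ +217°: 245 + 217 = 462 → 462 − 360 = 102°
triadic ↑ +120°: 102 + 120 = 222°
analog 45° ↓ −45°: 222 − 45 = 177°
triadic ↓ −120°: 177 − 120 = 57°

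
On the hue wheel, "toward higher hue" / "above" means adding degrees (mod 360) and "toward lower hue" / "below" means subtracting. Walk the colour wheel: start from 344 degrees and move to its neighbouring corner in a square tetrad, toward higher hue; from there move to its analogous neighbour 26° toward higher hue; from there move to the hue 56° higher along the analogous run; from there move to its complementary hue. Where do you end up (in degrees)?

336°

344 + 90 = 434 → 434 − 360 = 74°   (square ↑)
74 + 26 = 100°   (analog 26° ↑)
100 + 56 = 156°   (analog 56° ↑)
156 + 180 = 336°   (complement)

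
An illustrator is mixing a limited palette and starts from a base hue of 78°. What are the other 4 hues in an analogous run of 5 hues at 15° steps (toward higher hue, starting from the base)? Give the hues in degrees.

93°, 108°, 123° and 138°

78 + 15 = 93°
78 + 30 = 108°
78 + 45 = 123°
78 + 60 = 138°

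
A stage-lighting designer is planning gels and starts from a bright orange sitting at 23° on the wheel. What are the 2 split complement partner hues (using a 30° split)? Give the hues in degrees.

Split-complementary hues sit 30° either side of the complement.
Complement of 23°: 23 + 180 = 203°
203 − 30 = 173°
203 + 30 = 233°

173° and 233°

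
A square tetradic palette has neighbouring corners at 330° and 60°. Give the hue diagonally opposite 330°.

A square tetradic scheme places four hues 90° apart; opposite corners are 180° apart.
330 + 180 = 510 → 510 − 360 = 150°

150°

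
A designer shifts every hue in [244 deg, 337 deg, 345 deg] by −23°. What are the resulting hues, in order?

244 − 23 = 221°
337 − 23 = 314°
345 − 23 = 322°

221°, 314°, 322°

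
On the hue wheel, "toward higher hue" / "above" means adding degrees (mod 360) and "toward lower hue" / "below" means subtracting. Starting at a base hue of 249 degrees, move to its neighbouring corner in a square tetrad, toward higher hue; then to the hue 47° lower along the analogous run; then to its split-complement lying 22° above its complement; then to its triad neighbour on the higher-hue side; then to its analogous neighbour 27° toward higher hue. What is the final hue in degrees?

249 + 90 = 339°   (square ↑)
339 − 47 = 292°   (analog 47° ↓)
292 + 202 = 494 → 494 − 360 = 134°   (split-comp 22° ↑)
134 + 120 = 254°   (triadic ↑)
254 + 27 = 281°   (analog 27° ↑)

281°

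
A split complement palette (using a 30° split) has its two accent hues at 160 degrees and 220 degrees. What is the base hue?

10°

The accents sit 30° either side of the complement, so the complement is their short-arc midpoint on the wheel.
Short-arc midpoint of 160° and 220°: 190°.
Base is 180° from the complement: 190 − 180 = 10°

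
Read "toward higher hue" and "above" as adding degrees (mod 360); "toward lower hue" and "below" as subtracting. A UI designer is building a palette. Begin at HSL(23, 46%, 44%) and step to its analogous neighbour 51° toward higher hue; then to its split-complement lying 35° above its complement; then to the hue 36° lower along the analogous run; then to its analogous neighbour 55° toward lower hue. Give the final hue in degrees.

23 + 51 = 74°   (analog 51° ↑)
74 + 215 = 289°   (split-comp 35° ↑)
289 − 36 = 253°   (analog 36° ↓)
253 − 55 = 198°   (analog 55° ↓)

198°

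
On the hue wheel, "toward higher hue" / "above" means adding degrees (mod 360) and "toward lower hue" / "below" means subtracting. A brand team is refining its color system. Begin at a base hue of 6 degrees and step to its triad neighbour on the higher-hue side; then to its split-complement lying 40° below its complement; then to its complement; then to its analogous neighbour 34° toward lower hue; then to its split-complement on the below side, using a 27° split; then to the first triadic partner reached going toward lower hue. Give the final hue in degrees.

85°

triadic ↑ +120°: 6 + 120 = 126°
split-comp 40° ↓ +140°: 126 + 140 = 266°
complement +180°: 266 + 180 = 446 → 446 − 360 = 86°
analog 34° ↓ −34°: 86 − 34 = 52°
split-comp 27° ↓ +153°: 52 + 153 = 205°
triadic ↓ −120°: 205 − 120 = 85°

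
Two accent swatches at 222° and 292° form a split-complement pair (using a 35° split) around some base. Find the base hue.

77°

The accents sit 35° either side of the complement, so the complement is their short-arc midpoint on the wheel.
Short-arc midpoint of 222° and 292°: 257°.
Base is 180° from the complement: 257 − 180 = 77°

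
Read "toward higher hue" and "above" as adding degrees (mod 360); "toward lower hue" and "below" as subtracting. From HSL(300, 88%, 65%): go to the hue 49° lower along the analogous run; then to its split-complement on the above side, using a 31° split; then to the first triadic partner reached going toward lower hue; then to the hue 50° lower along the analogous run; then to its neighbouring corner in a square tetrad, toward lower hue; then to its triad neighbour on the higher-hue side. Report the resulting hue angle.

300 − 49 = 251°   (analog 49° ↓)
251 + 211 = 462 → 462 − 360 = 102°   (split-comp 31° ↑)
102 − 120 = -18 → -18 + 360 = 342°   (triadic ↓)
342 − 50 = 292°   (analog 50° ↓)
292 − 90 = 202°   (square ↓)
202 + 120 = 322°   (triadic ↑)

322°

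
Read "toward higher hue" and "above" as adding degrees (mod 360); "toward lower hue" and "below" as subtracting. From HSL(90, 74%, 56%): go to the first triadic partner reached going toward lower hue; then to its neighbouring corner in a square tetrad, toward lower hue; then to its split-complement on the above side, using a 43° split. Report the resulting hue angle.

103°

−120° (triadic ↓): 90 − 120 = -30 → -30 + 360 = 330°
−90° (square ↓): 330 − 90 = 240°
+223° (split-comp 43° ↑): 240 + 223 = 463 → 463 − 360 = 103°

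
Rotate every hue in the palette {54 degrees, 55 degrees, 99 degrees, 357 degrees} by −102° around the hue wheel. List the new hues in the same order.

54 − 102 = -48 → -48 + 360 = 312°
55 − 102 = -47 → -47 + 360 = 313°
99 − 102 = -3 → -3 + 360 = 357°
357 − 102 = 255°

312°, 313°, 357°, 255°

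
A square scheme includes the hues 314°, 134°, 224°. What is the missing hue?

A square tetradic scheme places four hues every 90°.
The full set through 134° is {44°, 134°, 224°, 314°}.
Given {134°, 224°, 314°}, the missing hue is 44°.

44°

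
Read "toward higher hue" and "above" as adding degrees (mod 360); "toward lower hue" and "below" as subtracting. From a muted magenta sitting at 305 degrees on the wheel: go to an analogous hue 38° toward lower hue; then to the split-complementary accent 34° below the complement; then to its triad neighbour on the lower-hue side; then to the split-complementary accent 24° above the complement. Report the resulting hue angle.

305 − 38 = 267°   (analog 38° ↓)
267 + 146 = 413 → 413 − 360 = 53°   (split-comp 34° ↓)
53 − 120 = -67 → -67 + 360 = 293°   (triadic ↓)
293 + 204 = 497 → 497 − 360 = 137°   (split-comp 24° ↑)

137°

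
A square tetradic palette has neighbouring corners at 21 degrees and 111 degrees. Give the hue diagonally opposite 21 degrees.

201°

A square tetradic scheme places four hues 90° apart; opposite corners are 180° apart.
21 + 180 = 201°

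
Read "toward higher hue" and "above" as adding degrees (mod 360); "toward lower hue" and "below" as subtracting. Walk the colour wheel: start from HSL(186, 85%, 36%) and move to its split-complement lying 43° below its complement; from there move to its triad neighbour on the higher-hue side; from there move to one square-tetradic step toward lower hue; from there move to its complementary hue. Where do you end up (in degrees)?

186 + 137 = 323°   (split-comp 43° ↓)
323 + 120 = 443 → 443 − 360 = 83°   (triadic ↑)
83 − 90 = -7 → -7 + 360 = 353°   (square ↓)
353 + 180 = 533 → 533 − 360 = 173°   (complement)

173°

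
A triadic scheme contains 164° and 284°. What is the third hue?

A triad spaces three hues 120° apart.
The full set is {44°, 164°, 284°}.

44°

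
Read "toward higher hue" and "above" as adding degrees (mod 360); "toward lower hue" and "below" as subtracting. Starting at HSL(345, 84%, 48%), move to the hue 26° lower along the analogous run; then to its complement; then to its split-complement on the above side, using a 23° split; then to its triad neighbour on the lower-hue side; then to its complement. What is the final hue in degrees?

42°

−26° (analog 26° ↓): 345 − 26 = 319°
+180° (complement): 319 + 180 = 499 → 499 − 360 = 139°
+203° (split-comp 23° ↑): 139 + 203 = 342°
−120° (triadic ↓): 342 − 120 = 222°
+180° (complement): 222 + 180 = 402 → 402 − 360 = 42°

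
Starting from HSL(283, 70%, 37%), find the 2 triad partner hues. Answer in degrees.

A triad places three hues 120° apart.
283 + 120 = 403 → 403 − 360 = 43°
283 + 240 = 523 → 523 − 360 = 163°

43° and 163°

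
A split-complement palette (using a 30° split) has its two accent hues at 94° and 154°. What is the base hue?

The accents sit 30° either side of the complement, so the complement is their short-arc midpoint on the wheel.
Short-arc midpoint of 94° and 154°: 124°.
Base is 180° from the complement: 124 − 180 = -56 → -56 + 360 = 304°

304°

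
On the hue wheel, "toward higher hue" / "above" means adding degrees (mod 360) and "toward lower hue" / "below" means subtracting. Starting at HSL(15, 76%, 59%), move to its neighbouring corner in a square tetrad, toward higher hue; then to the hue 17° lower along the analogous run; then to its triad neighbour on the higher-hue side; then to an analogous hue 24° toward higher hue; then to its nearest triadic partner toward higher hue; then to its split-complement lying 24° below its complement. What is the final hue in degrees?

+90° (square ↑): 15 + 90 = 105°
−17° (analog 17° ↓): 105 − 17 = 88°
+120° (triadic ↑): 88 + 120 = 208°
+24° (analog 24° ↑): 208 + 24 = 232°
+120° (triadic ↑): 232 + 120 = 352°
+156° (split-comp 24° ↓): 352 + 156 = 508 → 508 − 360 = 148°

148°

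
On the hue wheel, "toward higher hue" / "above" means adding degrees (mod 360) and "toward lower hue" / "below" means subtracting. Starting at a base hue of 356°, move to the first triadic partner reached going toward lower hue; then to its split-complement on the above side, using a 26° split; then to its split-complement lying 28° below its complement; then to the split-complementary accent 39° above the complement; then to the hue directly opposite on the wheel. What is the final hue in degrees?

triadic ↓ −120°: 356 − 120 = 236°
split-comp 26° ↑ +206°: 236 + 206 = 442 → 442 − 360 = 82°
split-comp 28° ↓ +152°: 82 + 152 = 234°
split-comp 39° ↑ +219°: 234 + 219 = 453 → 453 − 360 = 93°
complement +180°: 93 + 180 = 273°

273°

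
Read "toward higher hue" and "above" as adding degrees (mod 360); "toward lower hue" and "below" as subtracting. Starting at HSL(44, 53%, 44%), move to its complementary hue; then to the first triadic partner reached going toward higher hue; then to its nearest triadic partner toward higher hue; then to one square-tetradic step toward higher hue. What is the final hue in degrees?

194°

+180° (complement): 44 + 180 = 224°
+120° (triadic ↑): 224 + 120 = 344°
+120° (triadic ↑): 344 + 120 = 464 → 464 − 360 = 104°
+90° (square ↑): 104 + 90 = 194°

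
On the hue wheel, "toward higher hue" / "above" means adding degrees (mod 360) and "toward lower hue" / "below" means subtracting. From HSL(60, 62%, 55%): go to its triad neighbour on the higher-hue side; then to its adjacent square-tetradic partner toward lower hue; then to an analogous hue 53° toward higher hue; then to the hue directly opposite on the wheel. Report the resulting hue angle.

323°

triadic ↑ +120°: 60 + 120 = 180°
square ↓ −90°: 180 − 90 = 90°
analog 53° ↑ +53°: 90 + 53 = 143°
complement +180°: 143 + 180 = 323°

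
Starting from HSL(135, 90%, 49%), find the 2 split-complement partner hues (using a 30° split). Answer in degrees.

285° and 345°

Split-complementary hues sit 30° either side of the complement.
Complement of 135°: 135 + 180 = 315°
315 − 30 = 285°
315 + 30 = 345°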